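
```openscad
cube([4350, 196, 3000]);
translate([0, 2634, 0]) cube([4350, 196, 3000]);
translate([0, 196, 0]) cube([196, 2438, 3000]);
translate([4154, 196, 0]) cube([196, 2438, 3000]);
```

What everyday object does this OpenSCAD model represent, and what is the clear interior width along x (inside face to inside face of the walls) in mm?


A house (or room) frame. The interior width is 3958 mm.

Four 3000 mm walls enclosing a rectangle with no floor or roof — a room or house frame. Outside width is 4350 mm and wall thickness is 196 mm, so the interior width is 4350 − 2 × 196 = 3958 mm.


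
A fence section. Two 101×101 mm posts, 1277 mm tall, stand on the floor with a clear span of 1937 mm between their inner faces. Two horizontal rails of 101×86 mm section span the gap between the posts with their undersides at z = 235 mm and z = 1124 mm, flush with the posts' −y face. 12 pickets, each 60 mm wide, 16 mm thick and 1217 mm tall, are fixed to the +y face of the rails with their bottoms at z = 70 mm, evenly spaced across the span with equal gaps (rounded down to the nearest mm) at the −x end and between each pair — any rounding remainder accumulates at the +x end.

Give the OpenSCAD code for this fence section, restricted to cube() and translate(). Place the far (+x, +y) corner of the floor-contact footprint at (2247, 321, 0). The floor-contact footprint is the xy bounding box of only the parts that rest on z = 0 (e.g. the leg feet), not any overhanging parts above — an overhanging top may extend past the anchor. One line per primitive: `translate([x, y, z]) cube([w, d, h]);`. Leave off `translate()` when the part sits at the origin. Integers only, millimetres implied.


translate([108, 220, 0]) cube([101, 101, 1277]);
translate([2146, 220, 0]) cube([101, 101, 1277]);
translate([209, 220, 235]) cube([1937, 101, 86]);
translate([209, 220, 1124]) cube([1937, 101, 86]);
translate([302, 321, 70]) cube([60, 16, 1217]);
translate([455, 321, 70]) cube([60, 16, 1217]);
translate([608, 321, 70]) cube([60, 16, 1217]);
translate([761, 321, 70]) cube([60, 16, 1217]);
translate([914, 321, 70]) cube([60, 16, 1217]);
translate([1067, 321, 70]) cube([60, 16, 1217]);
translate([1220, 321, 70]) cube([60, 16, 1217]);
translate([1373, 321, 70]) cube([60, 16, 1217]);
translate([1526, 321, 70]) cube([60, 16, 1217]);
translate([1679, 321, 70]) cube([60, 16, 1217]);
translate([1832, 321, 70]) cube([60, 16, 1217]);
translate([1985, 321, 70]) cube([60, 16, 1217]);


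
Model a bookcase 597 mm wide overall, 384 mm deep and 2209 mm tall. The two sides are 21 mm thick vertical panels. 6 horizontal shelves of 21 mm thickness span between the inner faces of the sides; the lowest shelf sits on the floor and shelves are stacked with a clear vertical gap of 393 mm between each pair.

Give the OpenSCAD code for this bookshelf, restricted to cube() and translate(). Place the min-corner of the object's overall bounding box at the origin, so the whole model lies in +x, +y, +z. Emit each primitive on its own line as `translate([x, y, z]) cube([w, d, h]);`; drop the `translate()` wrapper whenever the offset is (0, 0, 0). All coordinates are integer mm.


cube([21, 384, 2209]);
translate([576, 0, 0]) cube([21, 384, 2209]);
translate([21, 0, 0]) cube([555, 384, 21]);
translate([21, 0, 414]) cube([555, 384, 21]);
translate([21, 0, 828]) cube([555, 384, 21]);
translate([21, 0, 1242]) cube([555, 384, 21]);
translate([21, 0, 1656]) cube([555, 384, 21]);
translate([21, 0, 2070]) cube([555, 384, 21]);


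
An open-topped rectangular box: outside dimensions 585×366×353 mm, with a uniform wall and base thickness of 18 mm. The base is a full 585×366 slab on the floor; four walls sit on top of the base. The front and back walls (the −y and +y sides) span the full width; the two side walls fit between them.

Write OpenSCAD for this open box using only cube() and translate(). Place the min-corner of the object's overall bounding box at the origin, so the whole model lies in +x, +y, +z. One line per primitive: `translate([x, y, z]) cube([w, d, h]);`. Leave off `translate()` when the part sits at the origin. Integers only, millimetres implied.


cube([585, 366, 18]);
translate([0, 0, 18]) cube([585, 18, 335]);
translate([0, 348, 18]) cube([585, 18, 335]);
translate([0, 18, 18]) cube([18, 330, 335]);
translate([567, 18, 18]) cube([18, 330, 335]);


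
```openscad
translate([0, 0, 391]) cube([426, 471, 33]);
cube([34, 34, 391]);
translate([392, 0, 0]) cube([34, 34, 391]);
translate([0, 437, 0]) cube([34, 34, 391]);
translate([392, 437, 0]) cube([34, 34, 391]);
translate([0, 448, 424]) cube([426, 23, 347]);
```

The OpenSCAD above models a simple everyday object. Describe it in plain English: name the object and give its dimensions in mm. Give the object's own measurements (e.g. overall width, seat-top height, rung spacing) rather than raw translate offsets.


A chair. The seat is a 426×471×33 mm slab with its top at z = 424 mm, on four 34×34 mm corner legs (flush with the seat edges, standing on z = 0). A flat backrest 23 mm thick, 347 mm tall, spans the full seat width and rises from the seat top along its +y edge, rear face flush with the rear of the seat.


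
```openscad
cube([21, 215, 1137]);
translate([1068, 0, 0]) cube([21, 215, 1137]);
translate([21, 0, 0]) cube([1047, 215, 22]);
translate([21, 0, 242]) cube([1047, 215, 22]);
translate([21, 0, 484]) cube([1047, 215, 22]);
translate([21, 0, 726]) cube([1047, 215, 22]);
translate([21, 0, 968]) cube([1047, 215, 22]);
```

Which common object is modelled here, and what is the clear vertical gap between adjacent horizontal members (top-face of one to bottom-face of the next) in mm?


A bookshelf. The clear shelf gap is 220 mm.

Two tall side panels with 5 horizontal boards between them — a bookshelf. The first two shelf undersides are at z = 0 and z = 242; with shelf thickness 22, the clear gap is 242 − 0 − 22 = 220 mm.


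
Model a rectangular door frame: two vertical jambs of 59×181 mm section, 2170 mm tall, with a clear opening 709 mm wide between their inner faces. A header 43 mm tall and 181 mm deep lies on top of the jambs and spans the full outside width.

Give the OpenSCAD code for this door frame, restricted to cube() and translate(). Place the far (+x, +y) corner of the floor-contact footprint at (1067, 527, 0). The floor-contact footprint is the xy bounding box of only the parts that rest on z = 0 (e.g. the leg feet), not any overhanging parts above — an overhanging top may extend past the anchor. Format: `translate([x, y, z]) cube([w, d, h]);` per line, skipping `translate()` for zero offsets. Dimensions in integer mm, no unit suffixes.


translate([240, 346, 0]) cube([59, 181, 2170]);
translate([1008, 346, 0]) cube([59, 181, 2170]);
translate([240, 346, 2170]) cube([827, 181, 43]);


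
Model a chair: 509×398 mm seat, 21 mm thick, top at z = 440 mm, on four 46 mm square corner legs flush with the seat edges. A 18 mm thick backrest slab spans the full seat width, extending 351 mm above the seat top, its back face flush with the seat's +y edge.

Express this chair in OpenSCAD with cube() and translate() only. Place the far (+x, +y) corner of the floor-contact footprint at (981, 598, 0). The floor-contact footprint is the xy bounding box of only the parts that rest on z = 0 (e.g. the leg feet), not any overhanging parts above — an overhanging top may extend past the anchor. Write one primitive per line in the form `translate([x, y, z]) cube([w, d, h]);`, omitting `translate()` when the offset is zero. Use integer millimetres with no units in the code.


translate([472, 200, 419]) cube([509, 398, 21]);
translate([472, 200, 0]) cube([46, 46, 419]);
translate([935, 200, 0]) cube([46, 46, 419]);
translate([472, 552, 0]) cube([46, 46, 419]);
translate([935, 552, 0]) cube([46, 46, 419]);
translate([472, 580, 440]) cube([509, 18, 351]);


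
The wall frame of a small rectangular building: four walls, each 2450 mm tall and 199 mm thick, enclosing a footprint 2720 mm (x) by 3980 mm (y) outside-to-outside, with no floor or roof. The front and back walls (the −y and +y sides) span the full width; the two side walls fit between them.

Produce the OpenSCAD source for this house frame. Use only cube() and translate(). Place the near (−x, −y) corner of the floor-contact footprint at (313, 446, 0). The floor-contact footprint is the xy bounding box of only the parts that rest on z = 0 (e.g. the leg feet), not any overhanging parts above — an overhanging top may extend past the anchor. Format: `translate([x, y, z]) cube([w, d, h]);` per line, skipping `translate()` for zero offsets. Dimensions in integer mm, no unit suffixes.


translate([313, 446, 0]) cube([2720, 199, 2450]);
translate([313, 4227, 0]) cube([2720, 199, 2450]);
translate([313, 645, 0]) cube([199, 3582, 2450]);
translate([2834, 645, 0]) cube([199, 3582, 2450]);


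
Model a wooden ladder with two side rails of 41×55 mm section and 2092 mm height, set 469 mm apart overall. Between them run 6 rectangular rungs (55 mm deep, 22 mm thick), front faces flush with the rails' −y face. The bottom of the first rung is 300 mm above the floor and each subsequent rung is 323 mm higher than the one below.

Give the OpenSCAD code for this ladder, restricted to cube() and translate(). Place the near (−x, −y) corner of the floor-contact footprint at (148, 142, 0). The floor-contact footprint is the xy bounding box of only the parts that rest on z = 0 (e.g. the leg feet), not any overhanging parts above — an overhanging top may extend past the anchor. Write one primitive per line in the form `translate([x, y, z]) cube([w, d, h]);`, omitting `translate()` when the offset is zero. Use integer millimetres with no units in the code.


// rung span = 469 - 2*41 = 387
// rung[k] z = 300 + k*323
translate([148, 142, 0]) cube([41, 55, 2092]);
translate([576, 142, 0]) cube([41, 55, 2092]);
translate([189, 142, 300]) cube([387, 55, 22]);
translate([189, 142, 623]) cube([387, 55, 22]);
translate([189, 142, 946]) cube([387, 55, 22]);
translate([189, 142, 1269]) cube([387, 55, 22]);
translate([189, 142, 1592]) cube([387, 55, 22]);
translate([189, 142, 1915]) cube([387, 55, 22]);


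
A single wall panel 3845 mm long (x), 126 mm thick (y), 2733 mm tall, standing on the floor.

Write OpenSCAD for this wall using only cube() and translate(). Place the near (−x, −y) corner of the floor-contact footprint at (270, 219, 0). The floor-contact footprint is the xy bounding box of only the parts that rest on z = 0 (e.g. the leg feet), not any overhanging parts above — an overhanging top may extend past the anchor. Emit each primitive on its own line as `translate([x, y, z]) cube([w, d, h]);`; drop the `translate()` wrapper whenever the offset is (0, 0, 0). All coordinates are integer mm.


translate([270, 219, 0]) cube([3845, 126, 2733]);


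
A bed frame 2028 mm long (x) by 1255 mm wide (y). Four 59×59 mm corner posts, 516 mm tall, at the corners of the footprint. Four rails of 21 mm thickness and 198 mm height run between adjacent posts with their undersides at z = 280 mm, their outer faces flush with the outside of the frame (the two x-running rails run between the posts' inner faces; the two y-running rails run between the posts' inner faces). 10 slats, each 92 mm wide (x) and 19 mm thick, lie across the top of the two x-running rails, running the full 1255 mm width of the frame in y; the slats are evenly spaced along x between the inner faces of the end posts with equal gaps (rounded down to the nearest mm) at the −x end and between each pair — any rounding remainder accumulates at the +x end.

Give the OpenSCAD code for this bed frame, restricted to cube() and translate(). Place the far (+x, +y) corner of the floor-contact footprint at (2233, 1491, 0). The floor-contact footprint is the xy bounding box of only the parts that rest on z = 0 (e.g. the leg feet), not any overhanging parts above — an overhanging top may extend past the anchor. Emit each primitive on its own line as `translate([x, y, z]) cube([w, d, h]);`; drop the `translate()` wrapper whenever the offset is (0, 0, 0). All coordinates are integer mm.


translate([205, 236, 0]) cube([59, 59, 516]);
translate([205, 1432, 0]) cube([59, 59, 516]);
translate([2174, 236, 0]) cube([59, 59, 516]);
translate([2174, 1432, 0]) cube([59, 59, 516]);
translate([264, 236, 280]) cube([1910, 21, 198]);
translate([264, 1470, 280]) cube([1910, 21, 198]);
translate([205, 295, 280]) cube([21, 1137, 198]);
translate([2212, 295, 280]) cube([21, 1137, 198]);
translate([354, 236, 478]) cube([92, 1255, 19]);
translate([536, 236, 478]) cube([92, 1255, 19]);
translate([718, 236, 478]) cube([92, 1255, 19]);
translate([900, 236, 478]) cube([92, 1255, 19]);
translate([1082, 236, 478]) cube([92, 1255, 19]);
translate([1264, 236, 478]) cube([92, 1255, 19]);
translate([1446, 236, 478]) cube([92, 1255, 19]);
translate([1628, 236, 478]) cube([92, 1255, 19]);
translate([1810, 236, 478]) cube([92, 1255, 19]);
translate([1992, 236, 478]) cube([92, 1255, 19]);


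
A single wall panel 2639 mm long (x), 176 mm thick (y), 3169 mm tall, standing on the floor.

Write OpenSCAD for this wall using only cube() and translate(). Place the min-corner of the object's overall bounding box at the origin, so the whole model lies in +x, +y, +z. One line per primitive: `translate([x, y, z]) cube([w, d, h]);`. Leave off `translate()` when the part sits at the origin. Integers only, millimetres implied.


cube([2639, 176, 3169]);


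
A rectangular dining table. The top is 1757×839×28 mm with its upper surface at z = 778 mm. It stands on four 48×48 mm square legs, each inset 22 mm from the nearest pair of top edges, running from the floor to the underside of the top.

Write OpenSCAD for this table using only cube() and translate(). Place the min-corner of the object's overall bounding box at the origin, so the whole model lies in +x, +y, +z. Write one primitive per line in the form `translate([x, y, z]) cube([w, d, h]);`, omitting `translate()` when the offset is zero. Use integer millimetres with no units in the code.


// leg_h = 778 - 28 = 750
translate([0, 0, 750]) cube([1757, 839, 28]);
translate([22, 22, 0]) cube([48, 48, 750]);
translate([1687, 22, 0]) cube([48, 48, 750]);
translate([22, 769, 0]) cube([48, 48, 750]);
translate([1687, 769, 0]) cube([48, 48, 750]);


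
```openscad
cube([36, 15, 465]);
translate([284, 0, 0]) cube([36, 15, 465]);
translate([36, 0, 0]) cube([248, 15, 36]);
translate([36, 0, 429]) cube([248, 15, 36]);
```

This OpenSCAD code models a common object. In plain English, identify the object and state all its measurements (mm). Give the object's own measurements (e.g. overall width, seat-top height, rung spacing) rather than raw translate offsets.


A rectangular picture frame lying in the x–z plane (depth along y). The opening is 248 mm wide (x) by 393 mm tall (z), surrounded by a border 36 mm wide on all four sides. The frame is 15 mm deep and is made of two full-height vertical stiles with two horizontal rails fitted between them.


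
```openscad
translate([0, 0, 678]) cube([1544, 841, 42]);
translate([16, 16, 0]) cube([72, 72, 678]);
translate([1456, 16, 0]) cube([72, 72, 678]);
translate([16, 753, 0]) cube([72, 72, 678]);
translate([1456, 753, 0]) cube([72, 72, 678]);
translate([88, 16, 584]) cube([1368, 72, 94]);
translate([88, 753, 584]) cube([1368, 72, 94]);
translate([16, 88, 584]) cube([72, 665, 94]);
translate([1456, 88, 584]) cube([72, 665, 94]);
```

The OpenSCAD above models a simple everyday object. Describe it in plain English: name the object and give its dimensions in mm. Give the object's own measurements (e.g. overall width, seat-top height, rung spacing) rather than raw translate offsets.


A table: top 1544 mm (x) × 841 mm (y), 42 mm thick, upper face at z = 720 mm, on four 72×72 mm square legs, each inset 16 mm from the nearest pair of top edges from z = 0 to the bottom of the top. Four apron rails, 72 mm thick and 94 mm tall, run between adjacent legs with their top edges flush with the underside of the top and their outer faces flush with the legs' outer faces.


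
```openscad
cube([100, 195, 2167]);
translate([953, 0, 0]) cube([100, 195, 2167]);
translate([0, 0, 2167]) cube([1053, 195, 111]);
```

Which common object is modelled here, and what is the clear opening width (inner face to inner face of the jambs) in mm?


A door frame. The clear opening width is 853 mm.

Two 2167 mm tall posts with a header on top — a door frame. The left jamb is 100 mm wide at x = 0; the right jamb starts at x = 953. The clear opening is 953 − 100 = 853 mm.


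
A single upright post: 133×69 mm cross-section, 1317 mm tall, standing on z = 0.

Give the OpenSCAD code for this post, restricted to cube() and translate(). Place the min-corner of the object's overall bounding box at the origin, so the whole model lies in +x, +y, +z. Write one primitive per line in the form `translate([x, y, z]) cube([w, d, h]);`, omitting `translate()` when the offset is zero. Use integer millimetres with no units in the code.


cube([133, 69, 1317]);


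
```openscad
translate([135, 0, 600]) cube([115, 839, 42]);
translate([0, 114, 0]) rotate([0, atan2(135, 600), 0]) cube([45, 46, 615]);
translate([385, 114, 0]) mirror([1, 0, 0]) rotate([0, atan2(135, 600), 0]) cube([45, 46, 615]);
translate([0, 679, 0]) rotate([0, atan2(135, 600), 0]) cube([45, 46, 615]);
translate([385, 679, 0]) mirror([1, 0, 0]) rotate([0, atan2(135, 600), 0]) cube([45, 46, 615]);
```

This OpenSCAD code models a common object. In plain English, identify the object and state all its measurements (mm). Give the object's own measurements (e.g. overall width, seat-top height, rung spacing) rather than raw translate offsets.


A sawhorse. A 115×839×42 mm beam (x, y, z) sits on two A-frame leg pairs. Each pair is two raked legs of 45×46 mm section (46 mm along y) splaying symmetrically in x. Each leg rises 600 mm vertically over 135 mm of horizontal reach and is 615 mm long along its own axis. Every leg's outer bottom edge rests on the floor and its outer top edge meets a bottom edge of the beam — the left legs (tilting toward +x) meet the beam's −x bottom edge, the right legs (their mirror images, tilting toward −x) meet its +x bottom edge — so the leg tops tuck under the beam, the beam's underside is 600 mm above the floor, and the feet are 385 mm apart outside-to-outside with the beam centred between them. The two leg pairs are set in 114 mm from either end of the beam.


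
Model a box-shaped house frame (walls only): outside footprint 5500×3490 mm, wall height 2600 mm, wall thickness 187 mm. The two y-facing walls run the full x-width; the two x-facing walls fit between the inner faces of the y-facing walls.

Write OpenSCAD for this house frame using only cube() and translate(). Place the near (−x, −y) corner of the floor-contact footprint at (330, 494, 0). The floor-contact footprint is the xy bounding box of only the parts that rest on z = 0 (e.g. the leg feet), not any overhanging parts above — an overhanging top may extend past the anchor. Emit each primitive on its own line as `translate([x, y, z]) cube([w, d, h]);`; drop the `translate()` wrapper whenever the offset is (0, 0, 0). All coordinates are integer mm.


translate([330, 494, 0]) cube([5500, 187, 2600]);
translate([330, 3797, 0]) cube([5500, 187, 2600]);
translate([330, 681, 0]) cube([187, 3116, 2600]);
translate([5643, 681, 0]) cube([187, 3116, 2600]);


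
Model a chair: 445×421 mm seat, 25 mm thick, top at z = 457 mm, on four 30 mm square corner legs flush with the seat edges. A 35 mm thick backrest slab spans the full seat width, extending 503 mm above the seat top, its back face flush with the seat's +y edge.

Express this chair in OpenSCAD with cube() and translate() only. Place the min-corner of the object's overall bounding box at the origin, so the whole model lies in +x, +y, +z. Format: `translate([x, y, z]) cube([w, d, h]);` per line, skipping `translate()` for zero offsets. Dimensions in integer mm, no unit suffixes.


translate([0, 0, 432]) cube([445, 421, 25]);
cube([30, 30, 432]);
translate([415, 0, 0]) cube([30, 30, 432]);
translate([0, 391, 0]) cube([30, 30, 432]);
translate([415, 391, 0]) cube([30, 30, 432]);
translate([0, 386, 457]) cube([445, 35, 503]);


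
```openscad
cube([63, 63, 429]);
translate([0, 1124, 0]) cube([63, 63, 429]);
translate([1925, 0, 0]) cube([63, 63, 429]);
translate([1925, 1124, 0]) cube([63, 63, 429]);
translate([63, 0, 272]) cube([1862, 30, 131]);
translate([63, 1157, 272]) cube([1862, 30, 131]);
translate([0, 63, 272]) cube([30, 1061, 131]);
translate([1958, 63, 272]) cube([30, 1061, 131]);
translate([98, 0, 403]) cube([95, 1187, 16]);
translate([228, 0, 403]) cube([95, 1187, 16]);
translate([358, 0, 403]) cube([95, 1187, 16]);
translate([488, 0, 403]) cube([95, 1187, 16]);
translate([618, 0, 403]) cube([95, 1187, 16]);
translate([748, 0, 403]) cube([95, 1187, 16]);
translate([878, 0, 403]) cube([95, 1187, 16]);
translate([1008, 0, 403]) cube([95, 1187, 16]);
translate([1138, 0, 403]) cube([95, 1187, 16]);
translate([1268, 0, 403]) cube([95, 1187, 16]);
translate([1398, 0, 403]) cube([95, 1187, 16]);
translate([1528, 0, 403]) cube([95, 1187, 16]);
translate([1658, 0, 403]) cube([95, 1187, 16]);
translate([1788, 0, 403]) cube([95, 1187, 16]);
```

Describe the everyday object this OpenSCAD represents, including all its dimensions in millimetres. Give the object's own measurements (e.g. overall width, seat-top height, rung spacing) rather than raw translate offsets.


A bed frame 1988 mm long (x) by 1187 mm wide (y). Four 63×63 mm corner posts, 429 mm tall, at the corners of the footprint. Four rails of 30 mm thickness and 131 mm height run between adjacent posts with their undersides at z = 272 mm, their outer faces flush with the outside of the frame (the two x-running rails run between the posts' inner faces; the two y-running rails run between the posts' inner faces). 14 slats, each 95 mm wide (x) and 16 mm thick, lie across the top of the two x-running rails, running the full 1187 mm width of the frame in y; along x they sit between the end posts with a 35 mm gap after the −x posts and between neighbouring slats, leaving 42 mm before the +x posts.


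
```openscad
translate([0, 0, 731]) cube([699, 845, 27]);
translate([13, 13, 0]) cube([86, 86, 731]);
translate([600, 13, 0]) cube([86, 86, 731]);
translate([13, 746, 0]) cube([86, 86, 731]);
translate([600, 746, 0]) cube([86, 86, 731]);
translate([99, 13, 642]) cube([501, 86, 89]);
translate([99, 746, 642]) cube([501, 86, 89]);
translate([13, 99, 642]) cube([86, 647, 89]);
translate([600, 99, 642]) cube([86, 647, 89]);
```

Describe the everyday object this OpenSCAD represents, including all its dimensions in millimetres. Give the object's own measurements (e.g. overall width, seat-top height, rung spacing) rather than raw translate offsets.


A table: top 699 mm (x) × 845 mm (y), 27 mm thick, upper face at z = 758 mm, on four 86×86 mm square legs, each inset 13 mm from the nearest pair of top edges from z = 0 to the bottom of the top. Four apron rails, 86 mm thick and 89 mm tall, run between adjacent legs with their top edges flush with the underside of the top and their outer faces flush with the legs' outer faces.


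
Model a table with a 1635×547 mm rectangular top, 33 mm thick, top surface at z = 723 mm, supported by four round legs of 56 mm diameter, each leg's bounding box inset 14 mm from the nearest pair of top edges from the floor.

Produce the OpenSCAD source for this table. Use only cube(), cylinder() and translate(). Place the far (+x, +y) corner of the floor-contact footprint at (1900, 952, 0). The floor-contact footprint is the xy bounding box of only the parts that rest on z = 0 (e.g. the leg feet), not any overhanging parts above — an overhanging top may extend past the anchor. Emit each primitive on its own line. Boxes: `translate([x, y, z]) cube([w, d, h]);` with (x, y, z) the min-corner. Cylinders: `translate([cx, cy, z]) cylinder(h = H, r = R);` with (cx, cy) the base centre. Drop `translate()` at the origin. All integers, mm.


// leg_h = 723 - 33 = 690
translate([279, 419, 690]) cube([1635, 547, 33]);
translate([321, 461, 0]) cylinder(h = 690, r = 28);
translate([1872, 461, 0]) cylinder(h = 690, r = 28);
translate([321, 924, 0]) cylinder(h = 690, r = 28);
translate([1872, 924, 0]) cylinder(h = 690, r = 28);


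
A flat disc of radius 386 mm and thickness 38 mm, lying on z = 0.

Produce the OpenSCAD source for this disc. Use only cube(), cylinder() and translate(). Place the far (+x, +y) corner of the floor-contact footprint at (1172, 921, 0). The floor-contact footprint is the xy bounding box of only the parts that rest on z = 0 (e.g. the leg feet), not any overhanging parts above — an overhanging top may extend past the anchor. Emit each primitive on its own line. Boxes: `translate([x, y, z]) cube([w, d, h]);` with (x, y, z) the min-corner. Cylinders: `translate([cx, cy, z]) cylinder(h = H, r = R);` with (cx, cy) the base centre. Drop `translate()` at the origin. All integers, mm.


translate([786, 535, 0]) cylinder(h = 38, r = 386);


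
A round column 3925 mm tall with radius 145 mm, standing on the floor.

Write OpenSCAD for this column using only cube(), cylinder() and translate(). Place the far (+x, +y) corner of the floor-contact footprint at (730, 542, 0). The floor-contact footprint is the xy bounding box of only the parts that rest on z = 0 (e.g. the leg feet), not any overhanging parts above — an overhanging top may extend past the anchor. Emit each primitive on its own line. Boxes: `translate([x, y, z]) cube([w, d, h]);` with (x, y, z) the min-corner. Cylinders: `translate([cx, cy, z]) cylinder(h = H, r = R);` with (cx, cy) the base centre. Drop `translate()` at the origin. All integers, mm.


translate([585, 397, 0]) cylinder(h = 3925, r = 145);


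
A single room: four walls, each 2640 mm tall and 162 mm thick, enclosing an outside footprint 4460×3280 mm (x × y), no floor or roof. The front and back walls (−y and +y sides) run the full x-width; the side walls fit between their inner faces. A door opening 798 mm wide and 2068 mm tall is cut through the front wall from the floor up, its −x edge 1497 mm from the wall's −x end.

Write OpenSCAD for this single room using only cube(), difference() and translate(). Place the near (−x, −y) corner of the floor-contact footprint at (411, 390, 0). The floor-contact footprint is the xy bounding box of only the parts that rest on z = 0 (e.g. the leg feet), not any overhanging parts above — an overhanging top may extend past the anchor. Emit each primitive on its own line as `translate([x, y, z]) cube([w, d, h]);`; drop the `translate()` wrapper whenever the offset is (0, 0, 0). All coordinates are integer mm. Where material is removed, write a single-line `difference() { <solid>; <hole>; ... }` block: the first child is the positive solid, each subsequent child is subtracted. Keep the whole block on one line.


difference() { translate([411, 390, 0]) cube([4460, 162, 2640]); translate([1908, 390, 0]) cube([798, 162, 2068]); }
translate([411, 3508, 0]) cube([4460, 162, 2640]);
translate([411, 552, 0]) cube([162, 2956, 2640]);
translate([4709, 552, 0]) cube([162, 2956, 2640]);


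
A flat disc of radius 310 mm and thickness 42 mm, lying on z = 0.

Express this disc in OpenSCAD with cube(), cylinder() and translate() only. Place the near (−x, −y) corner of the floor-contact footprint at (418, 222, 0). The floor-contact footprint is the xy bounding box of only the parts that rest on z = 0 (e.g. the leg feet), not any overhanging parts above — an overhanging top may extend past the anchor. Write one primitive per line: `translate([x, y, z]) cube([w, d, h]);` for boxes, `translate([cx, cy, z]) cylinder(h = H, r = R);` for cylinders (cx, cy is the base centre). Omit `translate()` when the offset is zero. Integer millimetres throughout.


translate([728, 532, 0]) cylinder(h = 42, r = 310);


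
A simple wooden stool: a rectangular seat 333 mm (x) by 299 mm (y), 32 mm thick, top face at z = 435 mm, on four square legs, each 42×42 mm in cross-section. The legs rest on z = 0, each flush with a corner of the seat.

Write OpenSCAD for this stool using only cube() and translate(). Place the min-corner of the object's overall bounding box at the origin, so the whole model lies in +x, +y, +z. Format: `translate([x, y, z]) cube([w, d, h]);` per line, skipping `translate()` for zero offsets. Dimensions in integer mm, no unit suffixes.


// leg_h = 435 - 32 = 403
translate([0, 0, 403]) cube([333, 299, 32]);
cube([42, 42, 403]);
translate([291, 0, 0]) cube([42, 42, 403]);
translate([0, 257, 0]) cube([42, 42, 403]);
translate([291, 257, 0]) cube([42, 42, 403]);


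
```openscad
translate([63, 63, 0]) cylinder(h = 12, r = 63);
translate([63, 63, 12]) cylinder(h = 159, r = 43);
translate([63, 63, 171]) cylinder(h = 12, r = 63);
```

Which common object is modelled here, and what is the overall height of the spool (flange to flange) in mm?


A spool. The overall height is 183 mm.

Three coaxial cylinders, large–small–large — a spool. Two 12 mm flanges and a 159 mm core give 12 + 159 + 12 = 183 mm.


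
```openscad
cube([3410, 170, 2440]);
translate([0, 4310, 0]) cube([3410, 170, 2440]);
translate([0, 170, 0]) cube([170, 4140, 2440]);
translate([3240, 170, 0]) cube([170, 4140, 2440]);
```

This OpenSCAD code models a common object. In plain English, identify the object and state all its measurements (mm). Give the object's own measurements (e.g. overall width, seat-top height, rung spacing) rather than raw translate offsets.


The wall frame of a small rectangular building: four walls, each 2440 mm tall and 170 mm thick, enclosing a footprint 3410 mm (x) by 4480 mm (y) outside-to-outside, with no floor or roof. The front and back walls (the −y and +y sides) span the full width; the two side walls fit between them.


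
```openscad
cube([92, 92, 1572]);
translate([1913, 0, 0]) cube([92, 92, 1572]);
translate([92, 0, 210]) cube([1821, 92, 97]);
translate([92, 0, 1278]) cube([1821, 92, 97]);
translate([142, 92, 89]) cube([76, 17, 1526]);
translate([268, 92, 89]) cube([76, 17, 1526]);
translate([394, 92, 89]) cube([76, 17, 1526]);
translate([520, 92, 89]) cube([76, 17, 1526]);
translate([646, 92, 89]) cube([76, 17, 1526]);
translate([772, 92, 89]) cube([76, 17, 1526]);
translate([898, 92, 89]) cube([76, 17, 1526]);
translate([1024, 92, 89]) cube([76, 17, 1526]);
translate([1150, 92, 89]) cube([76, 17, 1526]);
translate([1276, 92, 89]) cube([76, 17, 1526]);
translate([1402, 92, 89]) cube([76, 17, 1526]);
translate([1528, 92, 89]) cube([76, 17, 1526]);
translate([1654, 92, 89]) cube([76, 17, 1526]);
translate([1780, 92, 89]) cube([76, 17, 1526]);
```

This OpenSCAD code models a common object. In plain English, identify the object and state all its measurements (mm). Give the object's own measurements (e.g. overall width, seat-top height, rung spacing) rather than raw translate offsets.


A fence section. Two 92×92 mm posts, 1572 mm tall, stand on the floor with a clear span of 1821 mm between their inner faces. Two horizontal rails of 92×97 mm section span the gap between the posts with their undersides at z = 210 mm and z = 1278 mm, flush with the posts' −y face. 14 pickets, each 76 mm wide, 17 mm thick and 1526 mm tall, are fixed to the +y face of the rails with their bottoms at z = 89 mm, spaced across the span with a 50 mm gap after the −x post and between neighbouring pickets, with 57 mm left before the +x post.


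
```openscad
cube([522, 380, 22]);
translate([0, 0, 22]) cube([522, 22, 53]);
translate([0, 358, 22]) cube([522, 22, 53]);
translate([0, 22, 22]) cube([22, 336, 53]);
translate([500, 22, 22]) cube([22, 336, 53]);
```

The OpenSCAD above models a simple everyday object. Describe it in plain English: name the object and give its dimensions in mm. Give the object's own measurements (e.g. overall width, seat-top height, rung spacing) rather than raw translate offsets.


An open-topped rectangular box: outside dimensions 522×380×75 mm, with a uniform wall and base thickness of 22 mm. The base is a full 522×380 slab on the floor; four walls sit on top of the base. The front and back walls (the −y and +y sides) span the full width; the two side walls fit between them.


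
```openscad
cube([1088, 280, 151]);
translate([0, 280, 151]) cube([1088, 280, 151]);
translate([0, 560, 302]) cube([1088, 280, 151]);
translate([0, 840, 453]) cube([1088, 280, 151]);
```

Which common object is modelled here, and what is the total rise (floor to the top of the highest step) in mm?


A staircase. The total rise is 604 mm.

4 identical blocks, each offset up and back from the previous — a staircase. Each step is 151 mm tall and there are 4 of them, so the total rise is 4 × 151 = 604 mm.


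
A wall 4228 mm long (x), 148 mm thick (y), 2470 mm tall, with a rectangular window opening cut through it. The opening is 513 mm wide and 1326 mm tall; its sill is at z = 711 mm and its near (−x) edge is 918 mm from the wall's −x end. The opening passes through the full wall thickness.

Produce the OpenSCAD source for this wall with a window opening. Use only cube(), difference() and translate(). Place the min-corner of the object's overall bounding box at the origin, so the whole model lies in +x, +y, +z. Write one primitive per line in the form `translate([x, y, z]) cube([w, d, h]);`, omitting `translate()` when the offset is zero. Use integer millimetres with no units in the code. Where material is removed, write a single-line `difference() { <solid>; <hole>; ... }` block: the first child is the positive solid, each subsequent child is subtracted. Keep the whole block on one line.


difference() { cube([4228, 148, 2470]); translate([918, 0, 711]) cube([513, 148, 1326]); }


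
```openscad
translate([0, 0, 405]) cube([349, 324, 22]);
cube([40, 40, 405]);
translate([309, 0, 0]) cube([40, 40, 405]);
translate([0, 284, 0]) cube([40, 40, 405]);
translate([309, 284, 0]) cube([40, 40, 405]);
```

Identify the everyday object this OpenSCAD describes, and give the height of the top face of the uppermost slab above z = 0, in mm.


A stool. The seat height is 427 mm.

A 349×324×22 slab at z = 405 on four corner posts — a stool. The seat top is 405 + 22 = 427 mm.


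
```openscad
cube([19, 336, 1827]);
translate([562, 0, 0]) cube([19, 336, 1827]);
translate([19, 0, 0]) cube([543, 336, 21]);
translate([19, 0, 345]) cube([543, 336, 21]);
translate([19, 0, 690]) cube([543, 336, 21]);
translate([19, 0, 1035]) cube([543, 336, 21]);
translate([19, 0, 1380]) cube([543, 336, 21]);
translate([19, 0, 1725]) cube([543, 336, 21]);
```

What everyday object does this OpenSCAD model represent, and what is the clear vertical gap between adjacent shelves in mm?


A bookshelf. The clear shelf gap is 324 mm.

Two tall side panels with 6 horizontal boards between them — a bookshelf. The first two shelf undersides are at z = 0 and z = 345; with shelf thickness 21, the clear gap is 345 − 0 − 21 = 324 mm.


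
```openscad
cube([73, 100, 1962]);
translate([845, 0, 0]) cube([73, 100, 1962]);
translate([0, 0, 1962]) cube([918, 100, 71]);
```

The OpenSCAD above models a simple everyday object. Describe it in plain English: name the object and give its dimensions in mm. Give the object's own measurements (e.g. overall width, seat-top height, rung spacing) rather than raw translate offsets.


A door frame. The clear opening is 772 mm wide and 1962 mm high. Two 73 mm wide jambs, 100 mm deep, stand either side of the opening from the floor to the top of the opening. A 71 mm thick head sits across the top of both jambs, spanning the full outside width of the frame.


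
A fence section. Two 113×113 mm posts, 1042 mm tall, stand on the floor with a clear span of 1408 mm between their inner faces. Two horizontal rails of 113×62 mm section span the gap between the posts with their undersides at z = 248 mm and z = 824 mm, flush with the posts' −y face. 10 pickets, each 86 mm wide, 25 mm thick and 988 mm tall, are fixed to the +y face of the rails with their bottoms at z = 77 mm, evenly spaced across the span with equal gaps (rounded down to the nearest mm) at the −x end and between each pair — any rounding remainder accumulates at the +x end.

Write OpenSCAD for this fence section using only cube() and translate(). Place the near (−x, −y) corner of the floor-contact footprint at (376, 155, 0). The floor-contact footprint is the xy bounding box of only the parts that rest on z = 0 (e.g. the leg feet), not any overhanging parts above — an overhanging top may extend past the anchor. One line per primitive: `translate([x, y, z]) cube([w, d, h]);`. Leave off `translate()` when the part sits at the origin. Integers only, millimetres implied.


translate([376, 155, 0]) cube([113, 113, 1042]);
translate([1897, 155, 0]) cube([113, 113, 1042]);
translate([489, 155, 248]) cube([1408, 113, 62]);
translate([489, 155, 824]) cube([1408, 113, 62]);
translate([538, 268, 77]) cube([86, 25, 988]);
translate([673, 268, 77]) cube([86, 25, 988]);
translate([808, 268, 77]) cube([86, 25, 988]);
translate([943, 268, 77]) cube([86, 25, 988]);
translate([1078, 268, 77]) cube([86, 25, 988]);
translate([1213, 268, 77]) cube([86, 25, 988]);
translate([1348, 268, 77]) cube([86, 25, 988]);
translate([1483, 268, 77]) cube([86, 25, 988]);
translate([1618, 268, 77]) cube([86, 25, 988]);
translate([1753, 268, 77]) cube([86, 25, 988]);


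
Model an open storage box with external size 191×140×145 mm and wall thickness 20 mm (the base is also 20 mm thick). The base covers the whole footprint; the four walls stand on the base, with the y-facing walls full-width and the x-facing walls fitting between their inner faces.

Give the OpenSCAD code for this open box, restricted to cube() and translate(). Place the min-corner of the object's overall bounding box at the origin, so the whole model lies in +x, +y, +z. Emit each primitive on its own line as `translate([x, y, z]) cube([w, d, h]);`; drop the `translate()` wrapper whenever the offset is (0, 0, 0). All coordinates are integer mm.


cube([191, 140, 20]);
translate([0, 0, 20]) cube([191, 20, 125]);
translate([0, 120, 20]) cube([191, 20, 125]);
translate([0, 20, 20]) cube([20, 100, 125]);
translate([171, 20, 20]) cube([20, 100, 125]);


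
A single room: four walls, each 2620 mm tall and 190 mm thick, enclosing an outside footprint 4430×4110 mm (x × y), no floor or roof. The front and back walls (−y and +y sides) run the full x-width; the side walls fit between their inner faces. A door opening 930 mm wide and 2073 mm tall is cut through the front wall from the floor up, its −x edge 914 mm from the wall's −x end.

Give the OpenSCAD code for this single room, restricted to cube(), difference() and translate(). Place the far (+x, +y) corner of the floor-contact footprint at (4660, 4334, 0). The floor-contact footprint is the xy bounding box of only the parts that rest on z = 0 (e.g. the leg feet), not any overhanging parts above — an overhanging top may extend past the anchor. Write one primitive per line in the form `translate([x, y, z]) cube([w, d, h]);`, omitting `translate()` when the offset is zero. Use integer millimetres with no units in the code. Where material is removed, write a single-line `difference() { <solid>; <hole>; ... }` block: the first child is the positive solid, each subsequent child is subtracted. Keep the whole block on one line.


difference() { translate([230, 224, 0]) cube([4430, 190, 2620]); translate([1144, 224, 0]) cube([930, 190, 2073]); }
translate([230, 4144, 0]) cube([4430, 190, 2620]);
translate([230, 414, 0]) cube([190, 3730, 2620]);
translate([4470, 414, 0]) cube([190, 3730, 2620]);


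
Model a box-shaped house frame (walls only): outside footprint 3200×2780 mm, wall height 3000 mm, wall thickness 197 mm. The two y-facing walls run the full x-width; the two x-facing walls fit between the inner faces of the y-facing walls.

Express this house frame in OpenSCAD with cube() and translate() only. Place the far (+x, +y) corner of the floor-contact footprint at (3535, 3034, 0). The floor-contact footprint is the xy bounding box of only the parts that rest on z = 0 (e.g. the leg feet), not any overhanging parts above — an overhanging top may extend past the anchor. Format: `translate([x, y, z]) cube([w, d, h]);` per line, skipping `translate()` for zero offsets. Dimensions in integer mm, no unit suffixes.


translate([335, 254, 0]) cube([3200, 197, 3000]);
translate([335, 2837, 0]) cube([3200, 197, 3000]);
translate([335, 451, 0]) cube([197, 2386, 3000]);
translate([3338, 451, 0]) cube([197, 2386, 3000]);
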